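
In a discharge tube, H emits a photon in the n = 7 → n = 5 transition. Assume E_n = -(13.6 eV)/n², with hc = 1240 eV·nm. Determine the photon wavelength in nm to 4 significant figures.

ΔE = 13.60 × (1/5² − 1/7²) = 13.60 × 0.01959 = 0.2664 eV.
λ = hc/ΔE = 1240 / 0.2664 = 4654 nm.

4654 nm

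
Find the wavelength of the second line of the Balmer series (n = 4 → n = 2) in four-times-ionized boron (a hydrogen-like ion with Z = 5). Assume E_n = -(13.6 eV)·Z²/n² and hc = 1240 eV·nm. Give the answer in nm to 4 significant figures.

19.45 nm

The Balmer series terminates on n_f = 2; the second line has n_i = 2+2 = 4.
ΔE = 340.0 × (1/2² − 1/4²) = 63.75 eV.
λ = 1240 / 63.75 = 19.45 nm.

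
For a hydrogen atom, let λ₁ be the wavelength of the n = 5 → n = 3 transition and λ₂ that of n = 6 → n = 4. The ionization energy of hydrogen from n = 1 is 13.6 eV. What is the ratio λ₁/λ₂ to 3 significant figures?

0.488

λ ∝ 1/ΔE ∝ 1/(1/n_f² − 1/n_i²), and the Z² and hc factors cancel in the ratio.
λ₁/λ₂ = (1/4² − 1/6²)/(1/3² − 1/5²) = 0.03472/0.07111 = 0.488.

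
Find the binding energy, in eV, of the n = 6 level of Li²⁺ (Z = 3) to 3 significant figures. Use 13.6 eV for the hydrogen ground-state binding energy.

E_n = −13.6 Z²/n² = −122.4/n² eV for Z = 3.
E_6 = −122.4/36 = −3.40 eV, so ionization (to E = 0) requires 3.40 eV.

3.40 eV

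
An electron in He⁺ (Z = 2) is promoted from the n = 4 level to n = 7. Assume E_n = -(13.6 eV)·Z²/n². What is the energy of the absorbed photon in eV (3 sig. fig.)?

2.29 eV

The Bohr energies scale as Z², so for Z = 2: E_n = −54.40/n² eV.
E_7 = −54.40/49 = −1.110 eV and E_4 = −54.40/16 = −3.400 eV.
The photon energy is |E_7 − E_4| = 2.29 eV.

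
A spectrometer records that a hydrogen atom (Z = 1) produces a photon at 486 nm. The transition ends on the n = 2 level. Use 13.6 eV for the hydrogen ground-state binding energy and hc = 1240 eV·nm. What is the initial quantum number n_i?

The photon energy is ΔE = hc/λ = 1240 / 486 = 2.551 eV.
With Z = 1, ΔE = 13.60 × (1/n_f² − 1/n_i²), so 1/n_f² − 1/n_i² = 0.1876.
With n_f = 2: 1/n_i² = 1/4 − 0.1876 = 0.06239, so n_i ≈ 4.00.

n_i = 4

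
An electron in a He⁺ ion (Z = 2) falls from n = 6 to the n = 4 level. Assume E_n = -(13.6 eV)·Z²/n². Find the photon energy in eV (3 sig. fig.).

The Bohr energies scale as Z², so for Z = 2: E_n = −54.40/n² eV.
E_6 = −54.40/36 = −1.511 eV and E_4 = −54.40/16 = −3.400 eV.
The photon energy is |E_6 − E_4| = 1.89 eV.

1.89 eV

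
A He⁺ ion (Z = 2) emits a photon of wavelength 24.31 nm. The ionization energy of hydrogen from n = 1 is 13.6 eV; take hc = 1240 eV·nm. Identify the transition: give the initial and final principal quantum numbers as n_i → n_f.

n_i = 4, n_f = 1

The photon energy is ΔE = hc/λ = 1240 / 24.31 = 51.01 eV.
With Z = 2, ΔE = 54.40 × (1/n_f² − 1/n_i²), so 1/n_f² − 1/n_i² = 0.9376.
Trying n_f = 1 gives 1/n_i² = 0.06236, i.e. n_i ≈ 4; this pair matches.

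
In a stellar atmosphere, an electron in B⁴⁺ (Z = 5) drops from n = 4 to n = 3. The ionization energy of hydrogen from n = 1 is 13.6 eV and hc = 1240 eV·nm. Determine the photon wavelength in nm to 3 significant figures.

75.0 nm

For Z = 5 the level energies scale as Z², so the effective Rydberg energy is 13.6 × 25 = 340.0 eV.
ΔE = 340.0 × (1/3² − 1/4²) = 340.0 × 0.04861 = 16.53 eV.
λ = hc/ΔE = 1240 / 16.53 = 75.0 nm.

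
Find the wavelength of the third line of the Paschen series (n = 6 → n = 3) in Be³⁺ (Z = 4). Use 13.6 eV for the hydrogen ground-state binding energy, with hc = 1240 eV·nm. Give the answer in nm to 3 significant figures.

68.4 nm

The Paschen series terminates on n_f = 3; the third line has n_i = 3+3 = 6.
ΔE = 217.6 × (1/3² − 1/6²) = 18.13 eV.
λ = 1240 / 18.13 = 68.4 nm.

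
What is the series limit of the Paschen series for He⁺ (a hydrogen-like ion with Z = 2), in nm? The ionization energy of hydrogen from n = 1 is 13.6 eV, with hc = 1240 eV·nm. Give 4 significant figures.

205.1 nm

The Paschen series has lower level n_f = 3; the series limit corresponds to n_i → ∞.
ΔE_max = 13.6 × 4 / 3² = 6.044 eV.
λ_min = 1240 / 6.044 = 205.1 nm.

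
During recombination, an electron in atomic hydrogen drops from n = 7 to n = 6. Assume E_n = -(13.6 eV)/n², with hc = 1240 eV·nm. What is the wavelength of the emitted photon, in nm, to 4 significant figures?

ΔE = 13.60 × (1/6² − 1/7²) = 13.60 × 0.007370 = 0.1002 eV.
λ = hc/ΔE = 1240 / 0.1002 = 12370 nm.

12370 nm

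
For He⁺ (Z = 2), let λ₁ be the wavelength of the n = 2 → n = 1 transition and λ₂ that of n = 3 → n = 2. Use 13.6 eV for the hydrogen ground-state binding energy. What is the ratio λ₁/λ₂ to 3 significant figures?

0.185

λ ∝ 1/ΔE ∝ 1/(1/n_f² − 1/n_i²), and the Z² and hc factors cancel in the ratio.
λ₁/λ₂ = (1/2² − 1/3²)/(1/1² − 1/2²) = 0.1389/0.7500 = 0.185.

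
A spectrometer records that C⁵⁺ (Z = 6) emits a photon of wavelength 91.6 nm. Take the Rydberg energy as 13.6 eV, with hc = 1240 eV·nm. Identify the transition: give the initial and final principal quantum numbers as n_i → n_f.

The photon energy is ΔE = hc/λ = 1240 / 91.6 = 13.54 eV.
With Z = 6, ΔE = 489.6 × (1/n_f² − 1/n_i²), so 1/n_f² − 1/n_i² = 0.02765.
Trying n_f = 5 gives 1/n_i² = 0.01235, i.e. n_i ≈ 9; this pair matches.

n_i = 9, n_f = 5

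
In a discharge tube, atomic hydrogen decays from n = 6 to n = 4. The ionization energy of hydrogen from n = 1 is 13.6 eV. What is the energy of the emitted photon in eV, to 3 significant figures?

0.472 eV

E_6 = −13.60/36 = −0.3778 eV and E_4 = −13.60/16 = −0.8500 eV.
The photon energy is |E_6 − E_4| = 0.472 eV.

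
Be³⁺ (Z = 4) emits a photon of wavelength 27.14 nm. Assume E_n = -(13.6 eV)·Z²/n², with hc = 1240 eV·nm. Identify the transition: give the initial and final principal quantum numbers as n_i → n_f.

The photon energy is ΔE = hc/λ = 1240 / 27.14 = 45.69 eV.
With Z = 4, ΔE = 217.6 × (1/n_f² − 1/n_i²), so 1/n_f² − 1/n_i² = 0.2100.
Trying n_f = 2 gives 1/n_i² = 0.04003, i.e. n_i ≈ 5; this pair matches.

n_i = 5, n_f = 2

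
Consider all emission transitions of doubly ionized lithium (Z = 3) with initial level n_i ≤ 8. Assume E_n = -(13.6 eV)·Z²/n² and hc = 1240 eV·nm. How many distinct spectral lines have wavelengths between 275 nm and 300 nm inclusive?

Enumerate all n_i → n_f pairs with 1 ≤ n_f < n_i ≤ 8 and compute λ = 1240 / [13.6·9·(1/n_f² − 1/n_i²)].
Lines falling in [275, 300] nm: 6→4 (291.8 nm).

1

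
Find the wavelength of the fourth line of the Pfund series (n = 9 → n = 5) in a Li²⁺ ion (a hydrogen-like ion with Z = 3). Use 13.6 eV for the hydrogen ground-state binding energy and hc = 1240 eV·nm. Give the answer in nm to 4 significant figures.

366.3 nm

The Pfund series terminates on n_f = 5; the fourth line has n_i = 5+4 = 9.
ΔE = 122.4 × (1/5² − 1/9²) = 3.385 eV.
λ = 1240 / 3.385 = 366.3 nm.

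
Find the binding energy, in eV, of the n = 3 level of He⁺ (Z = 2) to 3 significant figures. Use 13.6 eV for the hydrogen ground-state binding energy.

E_n = −13.6 Z²/n² = −54.40/n² eV for Z = 2.
E_3 = −54.40/9 = −6.04 eV, so ionization (to E = 0) requires 6.04 eV.

6.04 eV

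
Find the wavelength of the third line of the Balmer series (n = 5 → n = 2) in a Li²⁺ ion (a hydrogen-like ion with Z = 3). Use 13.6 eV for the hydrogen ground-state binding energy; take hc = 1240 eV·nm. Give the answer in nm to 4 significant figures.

48.24 nm

The Balmer series terminates on n_f = 2; the third line has n_i = 2+3 = 5.
ΔE = 122.4 × (1/2² − 1/5²) = 25.70 eV.
λ = 1240 / 25.70 = 48.24 nm.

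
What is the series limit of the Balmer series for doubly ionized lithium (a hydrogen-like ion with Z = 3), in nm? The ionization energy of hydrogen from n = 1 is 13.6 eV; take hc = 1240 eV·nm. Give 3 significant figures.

40.5 nm

The Balmer series has lower level n_f = 2; the series limit corresponds to n_i → ∞.
ΔE_max = 13.6 × 9 / 2² = 30.60 eV.
λ_min = 1240 / 30.60 = 40.5 nm.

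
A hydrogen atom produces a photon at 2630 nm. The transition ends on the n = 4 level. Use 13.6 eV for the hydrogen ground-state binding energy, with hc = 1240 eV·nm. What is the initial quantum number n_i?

n_i = 6

The photon energy is ΔE = hc/λ = 1240 / 2630 = 0.4715 eV.
With Z = 1, ΔE = 13.60 × (1/n_f² − 1/n_i²), so 1/n_f² − 1/n_i² = 0.03467.
With n_f = 4: 1/n_i² = 1/16 − 0.03467 = 0.02783, so n_i ≈ 5.99.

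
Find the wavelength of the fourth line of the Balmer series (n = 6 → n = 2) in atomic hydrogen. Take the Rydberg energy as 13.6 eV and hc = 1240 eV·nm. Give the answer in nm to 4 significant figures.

The Balmer series terminates on n_f = 2; the fourth line has n_i = 2+4 = 6.
ΔE = 13.60 × (1/2² − 1/6²) = 3.022 eV.
λ = 1240 / 3.022 = 410.3 nm.

410.3 nm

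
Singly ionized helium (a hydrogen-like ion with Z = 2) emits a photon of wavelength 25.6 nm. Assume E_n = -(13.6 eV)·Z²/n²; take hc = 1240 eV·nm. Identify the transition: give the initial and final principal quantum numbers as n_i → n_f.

n_i = 3, n_f = 1

The photon energy is ΔE = hc/λ = 1240 / 25.6 = 48.44 eV.
With Z = 2, ΔE = 54.40 × (1/n_f² − 1/n_i²), so 1/n_f² − 1/n_i² = 0.8904.
Trying n_f = 1 gives 1/n_i² = 0.1096, i.e. n_i ≈ 3; this pair matches.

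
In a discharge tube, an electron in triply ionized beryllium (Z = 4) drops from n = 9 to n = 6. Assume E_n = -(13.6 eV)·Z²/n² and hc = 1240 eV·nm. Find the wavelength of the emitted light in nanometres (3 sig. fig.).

369 nm

For Z = 4 the level energies scale as Z², so the effective Rydberg energy is 13.6 × 16 = 217.6 eV.
ΔE = 217.6 × (1/6² − 1/9²) = 217.6 × 0.01543 = 3.358 eV.
λ = hc/ΔE = 1240 / 3.358 = 369 nm.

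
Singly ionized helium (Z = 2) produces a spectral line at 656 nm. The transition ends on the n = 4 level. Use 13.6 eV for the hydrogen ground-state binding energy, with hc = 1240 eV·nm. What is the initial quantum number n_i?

n_i = 6

The photon energy is ΔE = hc/λ = 1240 / 656 = 1.890 eV.
With Z = 2, ΔE = 54.40 × (1/n_f² − 1/n_i²), so 1/n_f² − 1/n_i² = 0.03475.
With n_f = 4: 1/n_i² = 1/16 − 0.03475 = 0.02775, so n_i ≈ 6.00.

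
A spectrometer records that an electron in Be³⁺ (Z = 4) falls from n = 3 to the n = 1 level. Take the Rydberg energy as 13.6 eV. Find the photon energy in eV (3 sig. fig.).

193 eV

The Bohr energies scale as Z², so for Z = 4: E_n = −217.6/n² eV.
E_3 = −217.6/9 = −24.18 eV and E_1 = −217.6/1 = −217.6 eV.
The photon energy is |E_3 − E_1| = 193 eV.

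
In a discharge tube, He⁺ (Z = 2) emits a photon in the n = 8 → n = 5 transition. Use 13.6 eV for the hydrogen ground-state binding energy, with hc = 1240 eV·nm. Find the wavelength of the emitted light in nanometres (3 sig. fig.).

For Z = 2 the level energies scale as Z², so the effective Rydberg energy is 13.6 × 4 = 54.40 eV.
ΔE = 54.40 × (1/5² − 1/8²) = 54.40 × 0.02438 = 1.326 eV.
λ = hc/ΔE = 1240 / 1.326 = 935 nm.

935 nm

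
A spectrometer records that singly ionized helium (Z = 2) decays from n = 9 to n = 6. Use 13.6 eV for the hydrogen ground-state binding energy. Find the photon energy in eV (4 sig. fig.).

The Bohr energies scale as Z², so for Z = 2: E_n = −54.40/n² eV.
E_9 = −54.40/81 = −0.6716 eV and E_6 = −54.40/36 = −1.511 eV.
The photon energy is |E_9 − E_6| = 0.8395 eV.

0.8395 eV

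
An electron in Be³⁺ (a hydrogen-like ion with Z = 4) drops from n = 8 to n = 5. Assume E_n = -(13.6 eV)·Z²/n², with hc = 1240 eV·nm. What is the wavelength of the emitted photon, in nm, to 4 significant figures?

233.8 nm

For Z = 4 the level energies scale as Z², so the effective Rydberg energy is 13.6 × 16 = 217.6 eV.
ΔE = 217.6 × (1/5² − 1/8²) = 217.6 × 0.02438 = 5.304 eV.
λ = hc/ΔE = 1240 / 5.304 = 233.8 nm.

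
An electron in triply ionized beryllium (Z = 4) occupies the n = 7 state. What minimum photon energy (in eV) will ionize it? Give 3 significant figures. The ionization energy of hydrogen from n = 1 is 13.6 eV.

4.44 eV

E_n = −13.6 Z²/n² = −217.6/n² eV for Z = 4.
E_7 = −217.6/49 = −4.44 eV, so ionization (to E = 0) requires 4.44 eV.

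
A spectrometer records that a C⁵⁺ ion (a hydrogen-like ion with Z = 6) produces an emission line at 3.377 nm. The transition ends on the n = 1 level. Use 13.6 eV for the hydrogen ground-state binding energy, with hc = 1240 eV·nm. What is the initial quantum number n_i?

n_i = 2

The photon energy is ΔE = hc/λ = 1240 / 3.377 = 367.2 eV.
With Z = 6, ΔE = 489.6 × (1/n_f² − 1/n_i²), so 1/n_f² − 1/n_i² = 0.7500.
With n_f = 1: 1/n_i² = 1/1 − 0.7500 = 0.2500, so n_i ≈ 2.00.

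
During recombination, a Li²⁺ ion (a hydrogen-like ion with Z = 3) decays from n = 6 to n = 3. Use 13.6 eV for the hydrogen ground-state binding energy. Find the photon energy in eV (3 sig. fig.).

The Bohr energies scale as Z², so for Z = 3: E_n = −122.4/n² eV.
E_6 = −122.4/36 = −3.400 eV and E_3 = −122.4/9 = −13.60 eV.
The photon energy is |E_6 − E_3| = 10.2 eV.

10.2 eV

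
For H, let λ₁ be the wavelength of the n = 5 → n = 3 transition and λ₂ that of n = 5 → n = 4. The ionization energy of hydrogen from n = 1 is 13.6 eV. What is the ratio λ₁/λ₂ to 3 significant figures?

λ ∝ 1/ΔE ∝ 1/(1/n_f² − 1/n_i²), and the Z² and hc factors cancel in the ratio.
λ₁/λ₂ = (1/4² − 1/5²)/(1/3² − 1/5²) = 0.02250/0.07111 = 0.316.

0.316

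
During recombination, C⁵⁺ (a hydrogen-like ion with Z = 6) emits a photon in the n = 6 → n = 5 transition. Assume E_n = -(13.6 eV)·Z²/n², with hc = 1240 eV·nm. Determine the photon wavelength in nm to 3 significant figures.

For Z = 6 the level energies scale as Z², so the effective Rydberg energy is 13.6 × 36 = 489.6 eV.
ΔE = 489.6 × (1/5² − 1/6²) = 489.6 × 0.01222 = 5.984 eV.
λ = hc/ΔE = 1240 / 5.984 = 207 nm.

207 nm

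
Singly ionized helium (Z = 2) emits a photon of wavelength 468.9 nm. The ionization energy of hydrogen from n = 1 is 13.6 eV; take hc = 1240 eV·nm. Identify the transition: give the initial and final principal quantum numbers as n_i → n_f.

The photon energy is ΔE = hc/λ = 1240 / 468.9 = 2.644 eV.
With Z = 2, ΔE = 54.40 × (1/n_f² − 1/n_i²), so 1/n_f² − 1/n_i² = 0.04861.
Trying n_f = 3 gives 1/n_i² = 0.06250, i.e. n_i ≈ 4; this pair matches.

n_i = 4, n_f = 3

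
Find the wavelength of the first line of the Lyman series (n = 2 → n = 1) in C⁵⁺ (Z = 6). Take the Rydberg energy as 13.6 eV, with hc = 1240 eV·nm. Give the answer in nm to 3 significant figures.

The Lyman series terminates on n_f = 1; the first line has n_i = 1+1 = 2.
ΔE = 489.6 × (1/1² − 1/2²) = 367.2 eV.
λ = 1240 / 367.2 = 3.38 nm.

3.38 nm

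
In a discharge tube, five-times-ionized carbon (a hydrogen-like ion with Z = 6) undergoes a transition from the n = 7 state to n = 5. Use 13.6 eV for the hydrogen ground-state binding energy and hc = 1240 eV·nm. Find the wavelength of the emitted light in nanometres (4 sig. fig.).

For Z = 6 the level energies scale as Z², so the effective Rydberg energy is 13.6 × 36 = 489.6 eV.
ΔE = 489.6 × (1/5² − 1/7²) = 489.6 × 0.01959 = 9.592 eV.
λ = hc/ΔE = 1240 / 9.592 = 129.3 nm.

129.3 nm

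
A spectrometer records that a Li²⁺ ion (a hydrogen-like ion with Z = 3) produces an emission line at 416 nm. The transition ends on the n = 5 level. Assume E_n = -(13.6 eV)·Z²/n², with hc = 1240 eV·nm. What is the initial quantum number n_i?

The photon energy is ΔE = hc/λ = 1240 / 416 = 2.981 eV.
With Z = 3, ΔE = 122.4 × (1/n_f² − 1/n_i²), so 1/n_f² − 1/n_i² = 0.02435.
With n_f = 5: 1/n_i² = 1/25 − 0.02435 = 0.01565, so n_i ≈ 7.99.

n_i = 8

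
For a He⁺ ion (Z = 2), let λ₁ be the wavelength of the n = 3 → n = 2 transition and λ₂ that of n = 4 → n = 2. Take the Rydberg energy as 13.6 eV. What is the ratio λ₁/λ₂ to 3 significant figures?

1.35

λ ∝ 1/ΔE ∝ 1/(1/n_f² − 1/n_i²), and the Z² and hc factors cancel in the ratio.
λ₁/λ₂ = (1/2² − 1/4²)/(1/2² − 1/3²) = 0.1875/0.1389 = 1.35.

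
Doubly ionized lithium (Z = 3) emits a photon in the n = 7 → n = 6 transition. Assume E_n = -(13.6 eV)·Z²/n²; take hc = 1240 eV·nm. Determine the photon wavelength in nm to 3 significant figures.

1370 nm

For Z = 3 the level energies scale as Z², so the effective Rydberg energy is 13.6 × 9 = 122.4 eV.
ΔE = 122.4 × (1/6² − 1/7²) = 122.4 × 0.007370 = 0.9020 eV.
λ = hc/ΔE = 1240 / 0.9020 = 1370 nm.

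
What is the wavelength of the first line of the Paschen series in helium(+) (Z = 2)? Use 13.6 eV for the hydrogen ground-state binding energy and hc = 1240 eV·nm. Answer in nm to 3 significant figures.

The Paschen series terminates on n_f = 3; the first line has n_i = 3+1 = 4.
ΔE = 54.40 × (1/3² − 1/4²) = 2.644 eV.
λ = 1240 / 2.644 = 469 nm.

469 nm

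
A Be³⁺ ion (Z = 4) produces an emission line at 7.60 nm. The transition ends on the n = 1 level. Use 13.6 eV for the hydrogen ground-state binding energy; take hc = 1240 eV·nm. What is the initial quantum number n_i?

n_i = 2

The photon energy is ΔE = hc/λ = 1240 / 7.60 = 163.2 eV.
With Z = 4, ΔE = 217.6 × (1/n_f² − 1/n_i²), so 1/n_f² − 1/n_i² = 0.7498.
With n_f = 1: 1/n_i² = 1/1 − 0.7498 = 0.2502, so n_i ≈ 2.00.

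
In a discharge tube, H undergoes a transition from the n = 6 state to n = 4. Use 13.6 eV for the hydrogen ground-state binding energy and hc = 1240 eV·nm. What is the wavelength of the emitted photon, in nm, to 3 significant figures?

ΔE = 13.60 × (1/4² − 1/6²) = 13.60 × 0.03472 = 0.4722 eV.
λ = hc/ΔE = 1240 / 0.4722 = 2630 nm.
This line belongs to the Brackett series.

2630 nm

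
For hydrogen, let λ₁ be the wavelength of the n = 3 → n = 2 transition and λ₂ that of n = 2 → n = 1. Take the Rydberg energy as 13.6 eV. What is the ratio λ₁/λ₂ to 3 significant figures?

λ ∝ 1/ΔE ∝ 1/(1/n_f² − 1/n_i²), and the Z² and hc factors cancel in the ratio.
λ₁/λ₂ = (1/1² − 1/2²)/(1/2² − 1/3²) = 0.7500/0.1389 = 5.40.

5.40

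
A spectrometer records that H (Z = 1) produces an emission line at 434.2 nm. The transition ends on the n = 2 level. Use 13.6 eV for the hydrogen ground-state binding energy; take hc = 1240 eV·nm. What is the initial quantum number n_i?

n_i = 5

The photon energy is ΔE = hc/λ = 1240 / 434.2 = 2.856 eV.
With Z = 1, ΔE = 13.60 × (1/n_f² − 1/n_i²), so 1/n_f² − 1/n_i² = 0.2100.
With n_f = 2: 1/n_i² = 1/4 − 0.2100 = 0.04001, so n_i ≈ 5.00.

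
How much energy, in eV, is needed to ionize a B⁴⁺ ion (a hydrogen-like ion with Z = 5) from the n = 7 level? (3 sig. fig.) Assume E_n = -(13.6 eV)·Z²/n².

6.94 eV

E_n = −13.6 Z²/n² = −340.0/n² eV for Z = 5.
E_7 = −340.0/49 = −6.94 eV, so ionization (to E = 0) requires 6.94 eV.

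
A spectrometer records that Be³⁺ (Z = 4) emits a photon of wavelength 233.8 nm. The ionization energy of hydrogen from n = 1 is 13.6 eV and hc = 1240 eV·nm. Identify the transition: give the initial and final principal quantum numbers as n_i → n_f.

The photon energy is ΔE = hc/λ = 1240 / 233.8 = 5.304 eV.
With Z = 4, ΔE = 217.6 × (1/n_f² − 1/n_i²), so 1/n_f² − 1/n_i² = 0.02437.
Trying n_f = 5 gives 1/n_i² = 0.01563, i.e. n_i ≈ 8; this pair matches.

n_i = 8, n_f = 5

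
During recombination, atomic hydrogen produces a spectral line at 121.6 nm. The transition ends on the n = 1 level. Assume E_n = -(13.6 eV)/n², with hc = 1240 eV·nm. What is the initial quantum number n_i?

The photon energy is ΔE = hc/λ = 1240 / 121.6 = 10.20 eV.
With Z = 1, ΔE = 13.60 × (1/n_f² − 1/n_i²), so 1/n_f² − 1/n_i² = 0.7498.
With n_f = 1: 1/n_i² = 1/1 − 0.7498 = 0.2502, so n_i ≈ 2.00.

n_i = 2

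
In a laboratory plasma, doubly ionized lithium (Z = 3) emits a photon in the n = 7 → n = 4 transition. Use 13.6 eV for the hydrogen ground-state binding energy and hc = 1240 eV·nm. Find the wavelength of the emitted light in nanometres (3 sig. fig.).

For Z = 3 the level energies scale as Z², so the effective Rydberg energy is 13.6 × 9 = 122.4 eV.
ΔE = 122.4 × (1/4² − 1/7²) = 122.4 × 0.04209 = 5.152 eV.
λ = hc/ΔE = 1240 / 5.152 = 241 nm.

241 nm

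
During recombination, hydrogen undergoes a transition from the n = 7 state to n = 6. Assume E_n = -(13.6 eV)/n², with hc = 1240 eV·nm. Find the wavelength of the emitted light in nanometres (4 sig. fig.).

ΔE = 13.60 × (1/6² − 1/7²) = 13.60 × 0.007370 = 0.1002 eV.
λ = hc/ΔE = 1240 / 0.1002 = 12370 nm.

12370 nm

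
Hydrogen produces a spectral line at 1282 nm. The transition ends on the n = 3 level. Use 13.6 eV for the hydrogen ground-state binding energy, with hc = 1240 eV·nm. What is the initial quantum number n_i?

The photon energy is ΔE = hc/λ = 1240 / 1282 = 0.9672 eV.
With Z = 1, ΔE = 13.60 × (1/n_f² − 1/n_i²), so 1/n_f² − 1/n_i² = 0.07112.
With n_f = 3: 1/n_i² = 1/9 − 0.07112 = 0.03999, so n_i ≈ 5.00.

n_i = 5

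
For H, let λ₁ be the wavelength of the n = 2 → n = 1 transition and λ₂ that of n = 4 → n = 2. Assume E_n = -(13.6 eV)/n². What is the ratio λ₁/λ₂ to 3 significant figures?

λ ∝ 1/ΔE ∝ 1/(1/n_f² − 1/n_i²), and the Z² and hc factors cancel in the ratio.
λ₁/λ₂ = (1/2² − 1/4²)/(1/1² − 1/2²) = 0.1875/0.7500 = 0.250.

0.250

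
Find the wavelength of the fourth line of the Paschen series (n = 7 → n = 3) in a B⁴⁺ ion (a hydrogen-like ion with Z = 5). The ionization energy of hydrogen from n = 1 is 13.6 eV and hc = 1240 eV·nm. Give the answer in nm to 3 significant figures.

The Paschen series terminates on n_f = 3; the fourth line has n_i = 3+4 = 7.
ΔE = 340.0 × (1/3² − 1/7²) = 30.84 eV.
λ = 1240 / 30.84 = 40.2 nm.

40.2 nm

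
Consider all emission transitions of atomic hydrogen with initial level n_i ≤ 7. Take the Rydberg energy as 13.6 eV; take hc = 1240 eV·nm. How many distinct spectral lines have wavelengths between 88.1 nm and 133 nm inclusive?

6

Enumerate all n_i → n_f pairs with 1 ≤ n_f < n_i ≤ 7 and compute λ = 1240 / [13.6·1·(1/n_f² − 1/n_i²)].
Lines falling in [88.1, 133] nm: 7→1 (93.08 nm), 6→1 (93.78 nm), 5→1 (94.98 nm), 4→1 (97.25 nm), 3→1 (102.6 nm), 2→1 (121.6 nm).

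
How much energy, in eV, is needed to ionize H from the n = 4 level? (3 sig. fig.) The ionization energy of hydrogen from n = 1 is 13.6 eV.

0.850 eV

E_4 = −13.60/16 = −0.850 eV, so ionization (to E = 0) requires 0.850 eV.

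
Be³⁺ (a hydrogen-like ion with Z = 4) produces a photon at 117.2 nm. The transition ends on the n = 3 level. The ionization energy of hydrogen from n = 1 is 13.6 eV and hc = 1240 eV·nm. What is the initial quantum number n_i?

The photon energy is ΔE = hc/λ = 1240 / 117.2 = 10.58 eV.
With Z = 4, ΔE = 217.6 × (1/n_f² − 1/n_i²), so 1/n_f² − 1/n_i² = 0.04862.
With n_f = 3: 1/n_i² = 1/9 − 0.04862 = 0.06249, so n_i ≈ 4.00.

n_i = 4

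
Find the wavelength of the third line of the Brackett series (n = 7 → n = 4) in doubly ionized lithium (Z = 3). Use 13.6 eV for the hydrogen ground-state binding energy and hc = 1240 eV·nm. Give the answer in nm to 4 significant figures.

240.7 nm

The Brackett series terminates on n_f = 4; the third line has n_i = 4+3 = 7.
ΔE = 122.4 × (1/4² − 1/7²) = 5.152 eV.
λ = 1240 / 5.152 = 240.7 nm.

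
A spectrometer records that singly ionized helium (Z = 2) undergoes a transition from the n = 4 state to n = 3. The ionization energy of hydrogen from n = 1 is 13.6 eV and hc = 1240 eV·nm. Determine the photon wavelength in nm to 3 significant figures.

For Z = 2 the level energies scale as Z², so the effective Rydberg energy is 13.6 × 4 = 54.40 eV.
ΔE = 54.40 × (1/3² − 1/4²) = 54.40 × 0.04861 = 2.644 eV.
λ = hc/ΔE = 1240 / 2.644 = 469 nm.

469 nm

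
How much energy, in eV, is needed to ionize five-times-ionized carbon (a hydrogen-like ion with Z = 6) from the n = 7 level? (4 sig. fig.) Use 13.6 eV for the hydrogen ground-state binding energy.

E_n = −13.6 Z²/n² = −489.6/n² eV for Z = 6.
E_7 = −489.6/49 = −9.992 eV, so ionization (to E = 0) requires 9.992 eV.

9.992 eV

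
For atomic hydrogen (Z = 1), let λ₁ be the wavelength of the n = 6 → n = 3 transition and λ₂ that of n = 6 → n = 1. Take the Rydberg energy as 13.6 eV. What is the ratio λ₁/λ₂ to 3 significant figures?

11.7

λ ∝ 1/ΔE ∝ 1/(1/n_f² − 1/n_i²), and the Z² and hc factors cancel in the ratio.
λ₁/λ₂ = (1/1² − 1/6²)/(1/3² − 1/6²) = 0.9722/0.08333 = 11.7.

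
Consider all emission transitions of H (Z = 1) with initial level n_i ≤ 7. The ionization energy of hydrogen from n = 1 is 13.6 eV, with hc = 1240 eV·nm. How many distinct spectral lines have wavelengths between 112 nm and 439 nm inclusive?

Enumerate all n_i → n_f pairs with 1 ≤ n_f < n_i ≤ 7 and compute λ = 1240 / [13.6·1·(1/n_f² − 1/n_i²)].
Lines falling in [112, 439] nm: 2→1 (121.6 nm), 7→2 (397.1 nm), 6→2 (410.3 nm), 5→2 (434.2 nm).

4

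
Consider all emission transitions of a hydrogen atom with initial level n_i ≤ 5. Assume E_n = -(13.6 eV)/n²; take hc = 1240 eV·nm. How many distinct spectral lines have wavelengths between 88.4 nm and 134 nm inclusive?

4

Enumerate all n_i → n_f pairs with 1 ≤ n_f < n_i ≤ 5 and compute λ = 1240 / [13.6·1·(1/n_f² − 1/n_i²)].
Lines falling in [88.4, 134] nm: 5→1 (94.98 nm), 4→1 (97.25 nm), 3→1 (102.6 nm), 2→1 (121.6 nm).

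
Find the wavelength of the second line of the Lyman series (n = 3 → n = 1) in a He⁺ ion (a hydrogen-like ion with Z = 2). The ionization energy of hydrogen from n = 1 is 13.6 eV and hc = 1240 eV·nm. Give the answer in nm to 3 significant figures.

25.6 nm

The Lyman series terminates on n_f = 1; the second line has n_i = 1+2 = 3.
ΔE = 54.40 × (1/1² − 1/3²) = 48.36 eV.
λ = 1240 / 48.36 = 25.6 nm.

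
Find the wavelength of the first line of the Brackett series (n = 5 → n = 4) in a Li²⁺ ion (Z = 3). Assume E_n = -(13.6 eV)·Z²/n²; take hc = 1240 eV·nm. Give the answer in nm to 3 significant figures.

The Brackett series terminates on n_f = 4; the first line has n_i = 4+1 = 5.
ΔE = 122.4 × (1/4² − 1/5²) = 2.754 eV.
λ = 1240 / 2.754 = 450 nm.

450 nm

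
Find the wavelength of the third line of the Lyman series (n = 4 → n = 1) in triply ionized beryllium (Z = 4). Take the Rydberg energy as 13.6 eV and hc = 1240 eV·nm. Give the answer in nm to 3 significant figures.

6.08 nm

The Lyman series terminates on n_f = 1; the third line has n_i = 1+3 = 4.
ΔE = 217.6 × (1/1² − 1/4²) = 204.0 eV.
λ = 1240 / 204.0 = 6.08 nm.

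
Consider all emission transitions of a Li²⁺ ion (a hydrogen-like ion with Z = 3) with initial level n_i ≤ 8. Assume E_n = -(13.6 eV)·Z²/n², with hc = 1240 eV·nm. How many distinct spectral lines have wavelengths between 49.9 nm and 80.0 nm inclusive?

Enumerate all n_i → n_f pairs with 1 ≤ n_f < n_i ≤ 8 and compute λ = 1240 / [13.6·9·(1/n_f² − 1/n_i²)].
Lines falling in [49.9, 80.0] nm: 4→2 (54.03 nm), 3→2 (72.94 nm).

2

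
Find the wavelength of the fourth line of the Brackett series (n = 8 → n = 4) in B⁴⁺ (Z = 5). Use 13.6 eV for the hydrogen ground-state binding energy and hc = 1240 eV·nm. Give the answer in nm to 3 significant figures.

The Brackett series terminates on n_f = 4; the fourth line has n_i = 4+4 = 8.
ΔE = 340.0 × (1/4² − 1/8²) = 15.94 eV.
λ = 1240 / 15.94 = 77.8 nm.

77.8 nm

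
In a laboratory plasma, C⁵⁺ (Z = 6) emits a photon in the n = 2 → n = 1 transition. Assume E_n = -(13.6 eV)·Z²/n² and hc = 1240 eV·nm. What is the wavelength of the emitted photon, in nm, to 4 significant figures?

For Z = 6 the level energies scale as Z², so the effective Rydberg energy is 13.6 × 36 = 489.6 eV.
ΔE = 489.6 × (1/1² − 1/2²) = 489.6 × 0.7500 = 367.2 eV.
λ = hc/ΔE = 1240 / 367.2 = 3.377 nm.

3.377 nm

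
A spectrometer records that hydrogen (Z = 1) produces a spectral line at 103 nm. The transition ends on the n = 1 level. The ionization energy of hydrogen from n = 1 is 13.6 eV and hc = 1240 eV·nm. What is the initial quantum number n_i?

The photon energy is ΔE = hc/λ = 1240 / 103 = 12.04 eV.
With Z = 1, ΔE = 13.60 × (1/n_f² − 1/n_i²), so 1/n_f² − 1/n_i² = 0.8852.
With n_f = 1: 1/n_i² = 1/1 − 0.8852 = 0.1148, so n_i ≈ 2.95.

n_i = 3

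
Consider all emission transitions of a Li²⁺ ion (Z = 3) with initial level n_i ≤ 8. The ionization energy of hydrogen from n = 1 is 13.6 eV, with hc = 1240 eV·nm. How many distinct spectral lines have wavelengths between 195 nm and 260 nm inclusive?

3

Enumerate all n_i → n_f pairs with 1 ≤ n_f < n_i ≤ 8 and compute λ = 1240 / [13.6·9·(1/n_f² − 1/n_i²)].
Lines falling in [195, 260] nm: 4→3 (208.4 nm), 8→4 (216.1 nm), 7→4 (240.7 nm).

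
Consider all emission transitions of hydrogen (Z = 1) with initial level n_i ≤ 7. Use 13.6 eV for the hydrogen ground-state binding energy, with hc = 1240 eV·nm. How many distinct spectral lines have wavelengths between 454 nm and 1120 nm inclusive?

4

Enumerate all n_i → n_f pairs with 1 ≤ n_f < n_i ≤ 7 and compute λ = 1240 / [13.6·1·(1/n_f² − 1/n_i²)].
Lines falling in [454, 1120] nm: 4→2 (486.3 nm), 3→2 (656.5 nm), 7→3 (1005 nm), 6→3 (1094 nm).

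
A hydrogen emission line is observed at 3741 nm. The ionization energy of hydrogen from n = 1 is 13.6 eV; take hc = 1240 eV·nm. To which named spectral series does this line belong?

Pfund

ΔE = 1240/3741 = 0.3315 eV.
This matches 13.6 × (1/5² − 1/8²), so n_f = 5: the Pfund series.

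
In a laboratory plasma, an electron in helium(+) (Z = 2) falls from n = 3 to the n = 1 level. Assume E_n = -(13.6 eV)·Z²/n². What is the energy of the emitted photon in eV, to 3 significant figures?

48.4 eV

The Bohr energies scale as Z², so for Z = 2: E_n = −54.40/n² eV.
E_3 = −54.40/9 = −6.044 eV and E_1 = −54.40/1 = −54.40 eV.
The photon energy is |E_3 − E_1| = 48.4 eV.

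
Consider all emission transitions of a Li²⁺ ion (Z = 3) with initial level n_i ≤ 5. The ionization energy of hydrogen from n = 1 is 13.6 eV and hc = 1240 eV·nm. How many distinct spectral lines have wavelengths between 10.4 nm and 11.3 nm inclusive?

2

Enumerate all n_i → n_f pairs with 1 ≤ n_f < n_i ≤ 5 and compute λ = 1240 / [13.6·9·(1/n_f² − 1/n_i²)].
Lines falling in [10.4, 11.3] nm: 5→1 (10.55 nm), 4→1 (10.81 nm).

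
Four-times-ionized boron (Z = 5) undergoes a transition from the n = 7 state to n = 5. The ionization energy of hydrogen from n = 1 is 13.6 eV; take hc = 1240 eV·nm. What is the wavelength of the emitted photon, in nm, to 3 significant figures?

186 nm

For Z = 5 the level energies scale as Z², so the effective Rydberg energy is 13.6 × 25 = 340.0 eV.
ΔE = 340.0 × (1/5² − 1/7²) = 340.0 × 0.01959 = 6.661 eV.
λ = hc/ΔE = 1240 / 6.661 = 186 nm.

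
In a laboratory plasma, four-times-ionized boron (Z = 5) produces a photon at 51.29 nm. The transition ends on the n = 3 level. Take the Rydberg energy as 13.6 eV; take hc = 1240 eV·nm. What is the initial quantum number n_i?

n_i = 5

The photon energy is ΔE = hc/λ = 1240 / 51.29 = 24.18 eV.
With Z = 5, ΔE = 340.0 × (1/n_f² − 1/n_i²), so 1/n_f² − 1/n_i² = 0.07111.
With n_f = 3: 1/n_i² = 1/9 − 0.07111 = 0.04000, so n_i ≈ 5.00.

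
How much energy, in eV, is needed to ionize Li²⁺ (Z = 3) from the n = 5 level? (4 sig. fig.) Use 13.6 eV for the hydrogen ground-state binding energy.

4.896 eV

E_n = −13.6 Z²/n² = −122.4/n² eV for Z = 3.
E_5 = −122.4/25 = −4.896 eV, so ionization (to E = 0) requires 4.896 eV.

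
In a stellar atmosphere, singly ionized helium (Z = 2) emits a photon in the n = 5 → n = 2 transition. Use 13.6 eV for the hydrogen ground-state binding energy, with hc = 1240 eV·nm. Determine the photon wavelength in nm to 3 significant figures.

109 nm

For Z = 2 the level energies scale as Z², so the effective Rydberg energy is 13.6 × 4 = 54.40 eV.
ΔE = 54.40 × (1/2² − 1/5²) = 54.40 × 0.2100 = 11.42 eV.
λ = hc/ΔE = 1240 / 11.42 = 109 nm.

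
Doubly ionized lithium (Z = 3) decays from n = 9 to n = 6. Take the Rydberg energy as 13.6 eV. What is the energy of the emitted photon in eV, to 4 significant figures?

The Bohr energies scale as Z², so for Z = 3: E_n = −122.4/n² eV.
E_9 = −122.4/81 = −1.511 eV and E_6 = −122.4/36 = −3.400 eV.
The photon energy is |E_9 − E_6| = 1.889 eV.

1.889 eV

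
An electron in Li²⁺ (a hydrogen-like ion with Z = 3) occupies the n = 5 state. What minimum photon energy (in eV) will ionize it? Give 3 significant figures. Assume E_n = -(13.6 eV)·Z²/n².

4.90 eV

E_n = −13.6 Z²/n² = −122.4/n² eV for Z = 3.
E_5 = −122.4/25 = −4.90 eV, so ionization (to E = 0) requires 4.90 eV.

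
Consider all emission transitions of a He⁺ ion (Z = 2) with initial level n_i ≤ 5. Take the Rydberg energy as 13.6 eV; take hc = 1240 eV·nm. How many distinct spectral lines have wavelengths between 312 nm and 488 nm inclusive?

Enumerate all n_i → n_f pairs with 1 ≤ n_f < n_i ≤ 5 and compute λ = 1240 / [13.6·4·(1/n_f² − 1/n_i²)].
Lines falling in [312, 488] nm: 5→3 (320.5 nm), 4→3 (468.9 nm).

2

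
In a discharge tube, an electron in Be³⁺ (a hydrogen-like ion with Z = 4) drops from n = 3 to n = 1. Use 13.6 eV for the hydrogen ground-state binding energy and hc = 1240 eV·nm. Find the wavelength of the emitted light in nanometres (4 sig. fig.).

6.411 nm

For Z = 4 the level energies scale as Z², so the effective Rydberg energy is 13.6 × 16 = 217.6 eV.
ΔE = 217.6 × (1/1² − 1/3²) = 217.6 × 0.8889 = 193.4 eV.
λ = hc/ΔE = 1240 / 193.4 = 6.411 nm.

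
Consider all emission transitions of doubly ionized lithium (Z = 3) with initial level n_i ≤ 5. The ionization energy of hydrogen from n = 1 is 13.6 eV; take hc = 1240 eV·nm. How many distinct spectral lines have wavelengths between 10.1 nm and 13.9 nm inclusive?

4

Enumerate all n_i → n_f pairs with 1 ≤ n_f < n_i ≤ 5 and compute λ = 1240 / [13.6·9·(1/n_f² − 1/n_i²)].
Lines falling in [10.1, 13.9] nm: 5→1 (10.55 nm), 4→1 (10.81 nm), 3→1 (11.40 nm), 2→1 (13.51 nm).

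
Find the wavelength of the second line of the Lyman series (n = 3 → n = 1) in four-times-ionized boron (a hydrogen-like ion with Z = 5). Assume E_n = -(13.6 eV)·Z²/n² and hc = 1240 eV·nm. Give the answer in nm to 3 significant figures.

4.10 nm

The Lyman series terminates on n_f = 1; the second line has n_i = 1+2 = 3.
ΔE = 340.0 × (1/1² − 1/3²) = 302.2 eV.
λ = 1240 / 302.2 = 4.10 nm.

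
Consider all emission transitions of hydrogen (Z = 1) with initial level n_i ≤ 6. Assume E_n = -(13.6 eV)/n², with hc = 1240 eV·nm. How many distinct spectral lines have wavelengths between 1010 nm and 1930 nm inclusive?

Enumerate all n_i → n_f pairs with 1 ≤ n_f < n_i ≤ 6 and compute λ = 1240 / [13.6·1·(1/n_f² − 1/n_i²)].
Lines falling in [1010, 1930] nm: 6→3 (1094 nm), 5→3 (1282 nm), 4→3 (1876 nm).

3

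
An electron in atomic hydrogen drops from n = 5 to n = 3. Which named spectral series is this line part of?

The series is set by the lower level: n_f = 3 is the Paschen series.

Paschen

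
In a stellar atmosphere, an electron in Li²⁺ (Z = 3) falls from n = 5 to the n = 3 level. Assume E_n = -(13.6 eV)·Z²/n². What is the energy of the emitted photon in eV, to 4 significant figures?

8.704 eV

The Bohr energies scale as Z², so for Z = 3: E_n = −122.4/n² eV.
E_5 = −122.4/25 = −4.896 eV and E_3 = −122.4/9 = −13.60 eV.
The photon energy is |E_5 − E_3| = 8.704 eV.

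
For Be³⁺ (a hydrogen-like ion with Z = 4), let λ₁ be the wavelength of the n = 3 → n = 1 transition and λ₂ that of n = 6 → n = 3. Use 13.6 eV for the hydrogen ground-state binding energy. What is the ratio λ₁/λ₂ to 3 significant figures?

0.0938

λ ∝ 1/ΔE ∝ 1/(1/n_f² − 1/n_i²), and the Z² and hc factors cancel in the ratio.
λ₁/λ₂ = (1/3² − 1/6²)/(1/1² − 1/3²) = 0.08333/0.8889 = 0.0938.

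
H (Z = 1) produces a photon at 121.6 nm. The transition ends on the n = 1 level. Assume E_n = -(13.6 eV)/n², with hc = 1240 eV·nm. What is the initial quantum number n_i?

The photon energy is ΔE = hc/λ = 1240 / 121.6 = 10.20 eV.
With Z = 1, ΔE = 13.60 × (1/n_f² − 1/n_i²), so 1/n_f² − 1/n_i² = 0.7498.
With n_f = 1: 1/n_i² = 1/1 − 0.7498 = 0.2502, so n_i ≈ 2.00.

n_i = 2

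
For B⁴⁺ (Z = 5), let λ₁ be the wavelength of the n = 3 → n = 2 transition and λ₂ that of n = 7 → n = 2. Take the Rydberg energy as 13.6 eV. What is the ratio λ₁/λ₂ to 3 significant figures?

λ ∝ 1/ΔE ∝ 1/(1/n_f² − 1/n_i²), and the Z² and hc factors cancel in the ratio.
λ₁/λ₂ = (1/2² − 1/7²)/(1/2² − 1/3²) = 0.2296/0.1389 = 1.65.

1.65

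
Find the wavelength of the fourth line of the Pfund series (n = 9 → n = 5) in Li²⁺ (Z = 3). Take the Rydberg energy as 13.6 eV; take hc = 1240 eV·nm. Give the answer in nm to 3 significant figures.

366 nm

The Pfund series terminates on n_f = 5; the fourth line has n_i = 5+4 = 9.
ΔE = 122.4 × (1/5² − 1/9²) = 3.385 eV.
λ = 1240 / 3.385 = 366 nm.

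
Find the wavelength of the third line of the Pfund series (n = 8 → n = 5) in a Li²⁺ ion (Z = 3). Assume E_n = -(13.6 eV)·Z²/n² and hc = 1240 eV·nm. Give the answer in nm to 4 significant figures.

415.6 nm

The Pfund series terminates on n_f = 5; the third line has n_i = 5+3 = 8.
ΔE = 122.4 × (1/5² − 1/8²) = 2.984 eV.
λ = 1240 / 2.984 = 415.6 nm.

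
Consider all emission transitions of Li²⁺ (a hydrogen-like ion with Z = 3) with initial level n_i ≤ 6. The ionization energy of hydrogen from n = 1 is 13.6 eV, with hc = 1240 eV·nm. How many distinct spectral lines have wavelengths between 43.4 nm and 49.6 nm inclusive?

2

Enumerate all n_i → n_f pairs with 1 ≤ n_f < n_i ≤ 6 and compute λ = 1240 / [13.6·9·(1/n_f² − 1/n_i²)].
Lines falling in [43.4, 49.6] nm: 6→2 (45.59 nm), 5→2 (48.24 nm).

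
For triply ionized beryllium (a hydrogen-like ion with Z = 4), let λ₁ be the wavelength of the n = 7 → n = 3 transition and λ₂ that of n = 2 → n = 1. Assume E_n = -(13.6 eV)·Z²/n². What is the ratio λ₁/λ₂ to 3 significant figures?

λ ∝ 1/ΔE ∝ 1/(1/n_f² − 1/n_i²), and the Z² and hc factors cancel in the ratio.
λ₁/λ₂ = (1/1² − 1/2²)/(1/3² − 1/7²) = 0.7500/0.09070 = 8.27.

8.27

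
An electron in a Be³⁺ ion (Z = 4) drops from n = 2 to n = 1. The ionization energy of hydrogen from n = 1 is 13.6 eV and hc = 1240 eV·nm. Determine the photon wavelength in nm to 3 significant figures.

7.60 nm

For Z = 4 the level energies scale as Z², so the effective Rydberg energy is 13.6 × 16 = 217.6 eV.
ΔE = 217.6 × (1/1² − 1/2²) = 217.6 × 0.7500 = 163.2 eV.
λ = hc/ΔE = 1240 / 163.2 = 7.60 nm.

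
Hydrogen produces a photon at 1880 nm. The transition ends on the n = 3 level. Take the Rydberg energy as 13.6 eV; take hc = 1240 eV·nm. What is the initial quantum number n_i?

The photon energy is ΔE = hc/λ = 1240 / 1880 = 0.6596 eV.
With Z = 1, ΔE = 13.60 × (1/n_f² − 1/n_i²), so 1/n_f² − 1/n_i² = 0.04850.
With n_f = 3: 1/n_i² = 1/9 − 0.04850 = 0.06261, so n_i ≈ 4.00.

n_i = 4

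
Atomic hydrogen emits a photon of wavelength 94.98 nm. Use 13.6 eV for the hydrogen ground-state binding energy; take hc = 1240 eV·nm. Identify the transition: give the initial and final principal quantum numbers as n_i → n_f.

The photon energy is ΔE = hc/λ = 1240 / 94.98 = 13.06 eV.
With Z = 1, ΔE = 13.60 × (1/n_f² − 1/n_i²), so 1/n_f² − 1/n_i² = 0.9600.
Trying n_f = 1 gives 1/n_i² = 0.04005, i.e. n_i ≈ 5; this pair matches.

n_i = 5, n_f = 1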